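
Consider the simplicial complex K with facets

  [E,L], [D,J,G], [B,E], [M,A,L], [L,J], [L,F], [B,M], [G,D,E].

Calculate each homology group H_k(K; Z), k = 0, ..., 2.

H_0 ≅ Z,  H_1 ≅ Z^2,  H_2 = 0.

Fix the vertex order A < B < D < E < F < G < J < L < M and write every simplex with vertices in increasing order. Then dim K = 2 and the simplices of K are:

  0-simplices (9): A, B, D, E, F, G, J, L, M
  1-simplices (13): AL, AM, BE, BM, DE, DG, DJ, EG, EL, FL, GJ, JL, LM
  2-simplices (3): ALM, DEG, DGJ

so the chain groups are C_0 ≅ Z^9, C_1 ≅ Z^13, C_2 ≅ Z^3.

∂_1: C_1 → C_0 sends each edge [p,q] (with p < q) to q − p. For instance
  ∂DG = G − D.
This gives a 9×13 integer matrix of rank 8; reducing to Smith normal form yields diagonal entries (1,1,1,1,1,1,1,1).

Boundary ∂_2: C_2 → C_1 acts by ∂[p,q,r] = [q,r] − [p,r] + [p,q]. For instance
  ∂DGJ = GJ − DJ + DG,
  ∂DEG = EG − DG + DE.
The resulting 13×3 matrix has rank 3, and its Smith normal form has invariant factors (1,1,1).

Reading off H_k = ker ∂_k / im ∂_{k+1}:

  H_0: rank C_0 − rank ∂_1 = 9 − 8 = 1, and the invariant factors of ∂_1 are all 1, so H_0 = Z.
  H_1: rank ker ∂_1 − rank ∂_2 = (13 − 8) − 3 = 2, and the invariant factors of ∂_2 are all 1, so H_1 = Z^2.
  H_2: rank ker ∂_2 − rank ∂_3 = (3 − 3) − 0 = 0, and there is no ∂_3, so H_2 = 0.

As a check, the Euler characteristic is 9 − 13 + 3 = -1, which agrees with 1 − 2 + 0 = -1.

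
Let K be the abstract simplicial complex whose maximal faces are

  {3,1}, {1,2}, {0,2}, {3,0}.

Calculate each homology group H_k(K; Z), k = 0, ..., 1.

H_0 = Z,  H_1 = Z.

We work with the vertex ordering 0 < 1 < 2 < 3. The simplices of K, each written with vertices in increasing order, are:

  0-simplices (4): [0], [1], [2], [3]
  1-simplices (4): [0,2], [0,3], [1,2], [1,3]

so the chain groups are C_0 ≅ Z^4, C_1 ≅ Z^4.

∂_1: C_1 → C_0 sends each edge [p,q] (with p < q) to q − p. For instance
  ∂[0,2] = [2] − [0].
The 4×4 boundary matrix has rank 3 and Smith normal form diag(1,1,1).

Computing H_k = (kernel of ∂_k) / (image of ∂_{k+1}):

  H_0: rank C_0 − rank ∂_1 = 4 − 3 = 1, and the invariant factors of ∂_1 are all 1, so H_0 = Z.
  H_1: rank ker ∂_1 − rank ∂_2 = (4 − 3) − 0 = 1, and there is no ∂_2, so H_1 = Z.

(K is a triangulation of the circle S^1.)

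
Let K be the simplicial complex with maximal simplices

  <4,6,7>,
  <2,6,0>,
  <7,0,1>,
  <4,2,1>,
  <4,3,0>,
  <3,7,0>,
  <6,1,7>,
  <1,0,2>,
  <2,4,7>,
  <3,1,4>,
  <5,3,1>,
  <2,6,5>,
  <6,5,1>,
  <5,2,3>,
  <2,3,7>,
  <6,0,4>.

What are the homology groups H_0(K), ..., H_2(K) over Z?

H_0 ≅ Z,  H_1 ≅ Z^2,  H_2 ≅ Z.

K has 8 vertices, 24 edges, 16 triangles.
rank ∂_0 = 0, rank ∂_1 = 7 ⇒ b_0 = 8 − 0 − 7 = 1; all invariant factors of ∂_1 are 1 so no torsion. So H_0 = Z.
rank ∂_1 = 7, rank ∂_2 = 15 ⇒ b_1 = 24 − 7 − 15 = 2; all invariant factors of ∂_2 are 1 so no torsion. So H_1 = Z^2.
rank ∂_2 = 15, rank ∂_3 = 0 ⇒ b_2 = 16 − 15 − 0 = 1. So H_2 = Z.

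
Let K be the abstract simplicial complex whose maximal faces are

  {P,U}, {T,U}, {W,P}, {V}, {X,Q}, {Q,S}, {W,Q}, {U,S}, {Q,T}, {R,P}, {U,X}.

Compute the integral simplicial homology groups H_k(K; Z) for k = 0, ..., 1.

K has 9 vertices, 10 edges.
rank ∂_0 = 0, rank ∂_1 = 7 ⇒ b_0 = 9 − 0 − 7 = 2; all invariant factors of ∂_1 are 1 so no torsion. So H_0 = Z^2.
rank ∂_1 = 7, rank ∂_2 = 0 ⇒ b_1 = 10 − 7 − 0 = 3. So H_1 = Z^3.

H_0 = Z^2,  H_1 = Z^3.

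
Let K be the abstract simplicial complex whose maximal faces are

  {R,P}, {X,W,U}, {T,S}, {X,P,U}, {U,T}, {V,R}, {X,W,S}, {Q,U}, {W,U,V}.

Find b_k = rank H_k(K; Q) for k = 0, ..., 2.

Order the vertices as P < Q < R < S < T < U < V < W < X. Listing each simplex with vertices in this order, K has dimension 2 with simplices:

  0-simplices (9): P, Q, R, S, T, U, V, W, X
  1-simplices (14): PR, PU, PX, QU, RV, ST, SW, SX, TU, UV, UW, UX, VW, WX
  2-simplices (4): PUX, SWX, UVW, UWX

giving chain groups C_0 ≅ Z^9, C_1 ≅ Z^14, C_2 ≅ Z^4.

∂_1: C_1 → C_0 is given by ∂[p,q] = [q] − [p].
The resulting 9×14 matrix has rank 8, and its Smith normal form has invariant factors (1,1,1,1,1,1,1,1).

Boundary ∂_2: C_2 → C_1 acts by ∂[p,q,r] = [q,r] − [p,r] + [p,q]. For instance
  ∂UWX = WX − UX + UW,
  ∂SWX = WX − SX + SW.
As a 14×4 matrix over Z this has rank 4, with invariant factors (1,1,1,1).

Computing H_k = (kernel of ∂_k) / (image of ∂_{k+1}):

  H_0: rank C_0 − rank ∂_1 = 9 − 8 = 1, and the invariant factors of ∂_1 are all 1, so H_0 = Z.
  H_1: rank ker ∂_1 − rank ∂_2 = (14 − 8) − 4 = 2, and the invariant factors of ∂_2 are all 1, so H_1 = Z^2.
  H_2: rank ker ∂_2 − rank ∂_3 = (4 − 4) − 0 = 0, and there is no ∂_3, so H_2 = 0.

As a check, the Euler characteristic is 9 − 14 + 4 = -1, which agrees with 1 − 2 + 0 = -1.

Hence the Betti numbers are b_0 = 1, b_1 = 2, b_2 = 0.

b_0 = 1, b_1 = 2, b_2 = 0.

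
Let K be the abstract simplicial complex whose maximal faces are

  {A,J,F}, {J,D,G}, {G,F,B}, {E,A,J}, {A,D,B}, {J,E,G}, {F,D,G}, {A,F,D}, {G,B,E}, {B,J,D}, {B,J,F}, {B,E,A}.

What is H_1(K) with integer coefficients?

Order the vertices as A < B < D < E < F < G < J. Listing each simplex with vertices in this order, K has dimension 2 with simplices:

  0-simplices (7): A, B, D, E, F, G, J
  1-simplices (18): AB, AD, AE, AF, AJ, BD, BE, BF, BG, BJ, DF, DG, DJ, EG, EJ, FG, FJ, GJ
  2-simplices (12): ABD, ABE, ADF, AEJ, AFJ, BDJ, BEG, BFG, BFJ, DFG, DGJ, EGJ

so the chain groups are C_0 ≅ Z^7, C_1 ≅ Z^18, C_2 ≅ Z^12.

The boundary map ∂_1: C_1 → C_0 is given by ∂[p,q] = [q] − [p]. For instance
  ∂DF = F − D.
As a 7×18 matrix over Z this has rank 6, with invariant factors (1,1,1,1,1,1).

Boundary ∂_2: C_2 → C_1 maps a triangle to the signed sum of its edges. For instance
  ∂DFG = FG − DG + DF,
  ∂BDJ = DJ − BJ + BD.
As a 18×12 matrix over Z this has rank 12, with invariant factors (1,1,1,1,1,1,1,1,1,1,1,2).

Reading off H_k = ker ∂_k / im ∂_{k+1}:

  H_1: rank ker ∂_1 − rank ∂_2 = (18 − 6) − 12 = 0, and ∂_2 has invariant factor 2 > 1, so H_1 ≅ Z_2.

H_1 = Z_2.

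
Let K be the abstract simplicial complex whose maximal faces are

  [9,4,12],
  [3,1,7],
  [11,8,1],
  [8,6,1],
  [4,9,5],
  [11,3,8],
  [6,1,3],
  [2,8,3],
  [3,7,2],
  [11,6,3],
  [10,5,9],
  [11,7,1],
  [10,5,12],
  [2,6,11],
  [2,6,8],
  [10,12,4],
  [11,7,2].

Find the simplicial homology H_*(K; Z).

H_0 = Z^2,  H_1 = Z ⊕ Z/2,  H_2 = 0.

We work with the vertex ordering 1 < 2 < 3 < 4 < 5 < 6 < 7 < 8 < 9 < 10 < 11 < 12. The simplices of K, each written with vertices in increasing order, are:

  0-simplices (12): [1], [2], [3], [4], [5], [6], [7], [8], [9], [10], [11], [12]
  1-simplices (28): (28 of them)
  2-simplices (17): (17 of them)

so the chain groups are C_0 ≅ Z^12, C_1 ≅ Z^28, C_2 ≅ Z^17.

The boundary map ∂_1: C_1 → C_0 is given by ∂[p,q] = [q] − [p]. For instance
  ∂[6,8] = [8] − [6].
As a 12×28 matrix over Z this has rank 10, with invariant factors (1,1,1,1,1,1,1,1,1,1).

Boundary ∂_2: C_2 → C_1 acts by ∂[p,q,r] = [q,r] − [p,r] + [p,q]. For instance
  ∂[5,9,10] = [9,10] − [5,10] + [5,9],
  ∂[1,3,7] = [3,7] − [1,7] + [1,3].
The 28×17 boundary matrix has rank 17 and Smith normal form diag(1,1,1,1,1,1,1,1,1,1,1,1,1,1,1,1,2).

Now H_k = ker ∂_k / im ∂_{k+1}, so:

  H_0: rank C_0 − rank ∂_1 = 12 − 10 = 2, and the invariant factors of ∂_1 are all 1, so H_0 = Z^2.
  H_1: rank ker ∂_1 − rank ∂_2 = (28 − 10) − 17 = 1, and ∂_2 has invariant factor 2 > 1, so H_1 = Z ⊕ Z/2.
  H_2: rank ker ∂_2 − rank ∂_3 = (17 − 17) − 0 = 0, and there is no ∂_3, so H_2 = 0.

As a check, the Euler characteristic is 12 − 28 + 17 = 1, which agrees with 2 − 1 + 0 = 1.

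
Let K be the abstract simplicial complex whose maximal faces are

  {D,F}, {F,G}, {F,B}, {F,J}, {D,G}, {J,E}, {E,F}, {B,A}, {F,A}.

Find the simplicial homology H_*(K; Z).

Order the vertices as A < B < D < E < F < G < J. Listing each simplex with vertices in this order, K has dimension 1 with simplices:

  0-simplices (7): A, B, D, E, F, G, J
  1-simplices (9): AB, AF, BF, DF, DG, EF, EJ, FG, FJ

so the chain groups are C_0 ≅ Z^7, C_1 ≅ Z^9.

Boundary ∂_1: C_1 → C_0 is given by ∂[p,q] = [q] − [p]. For instance
  ∂FJ = J − F.
The 7×9 boundary matrix has rank 6 and Smith normal form diag(1,1,1,1,1,1).

Now H_k = ker ∂_k / im ∂_{k+1}, so:

  H_0: rank C_0 − rank ∂_1 = 7 − 6 = 1, and the invariant factors of ∂_1 are all 1, so H_0 = Z.
  H_1: rank ker ∂_1 − rank ∂_2 = (9 − 6) − 0 = 3, and there is no ∂_2, so H_1 = Z^3.

H_0 ≅ Z,  H_1 ≅ Z^3.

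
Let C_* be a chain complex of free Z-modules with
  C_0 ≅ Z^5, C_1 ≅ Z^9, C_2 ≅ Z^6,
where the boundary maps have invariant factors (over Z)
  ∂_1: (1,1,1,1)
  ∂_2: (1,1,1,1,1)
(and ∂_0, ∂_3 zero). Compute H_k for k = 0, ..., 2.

H_0: b_0 = 5 − 0 − 4 = 1; torsion from ∂_1 factors > 1: none. So H_0 = Z.
H_1: b_1 = 9 − 4 − 5 = 0; torsion from ∂_2 factors > 1: none. So H_1 = 0.
H_2: b_2 = 6 − 5 − 0 = 1; torsion from ∂_3 factors > 1: none. So H_2 = Z.

H_0 = Z,  H_1 = 0,  H_2 = Z.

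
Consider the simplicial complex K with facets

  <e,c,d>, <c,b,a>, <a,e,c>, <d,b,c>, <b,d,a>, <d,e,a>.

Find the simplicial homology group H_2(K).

Order the vertices as a < b < c < d < e. Listing each simplex with vertices in this order, K has dimension 2 with simplices:

  0-simplices (5): a, b, c, d, e
  1-simplices (9): ab, ac, ad, ae, bc, bd, cd, ce, de
  2-simplices (6): abc, abd, ace, ade, bcd, cde

Hence C_0 ≅ Z^5, C_1 ≅ Z^9, C_2 ≅ Z^6.

∂_1: C_1 → C_0 is given by ∂[p,q] = [q] − [p].
This gives a 5×9 integer matrix of rank 4; reducing to Smith normal form yields diagonal entries (1,1,1,1).

Boundary ∂_2: C_2 → C_1 acts by ∂[p,q,r] = [q,r] − [p,r] + [p,q]. For instance
  ∂abd = bd − ad + ab,
  ∂ace = ce − ae + ac.
As a 9×6 matrix over Z this has rank 5, with invariant factors (1,1,1,1,1).

Now H_k = ker ∂_k / im ∂_{k+1}, so:

  H_2: rank ker ∂_2 − rank ∂_3 = (6 − 5) − 0 = 1, and there is no ∂_3, so H_2 = Z.

H_2 = Z.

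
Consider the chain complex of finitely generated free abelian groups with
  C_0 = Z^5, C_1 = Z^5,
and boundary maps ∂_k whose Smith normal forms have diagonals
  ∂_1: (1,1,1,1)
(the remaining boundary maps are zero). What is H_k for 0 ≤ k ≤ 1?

H_0: b_0 = 5 − 0 − 4 = 1; torsion from ∂_1 factors > 1: none. So H_0 ≅ Z.
H_1: b_1 = 5 − 4 − 0 = 1; torsion from ∂_2 factors > 1: none. So H_1 ≅ Z.

H_0 ≅ Z,  H_1 ≅ Z.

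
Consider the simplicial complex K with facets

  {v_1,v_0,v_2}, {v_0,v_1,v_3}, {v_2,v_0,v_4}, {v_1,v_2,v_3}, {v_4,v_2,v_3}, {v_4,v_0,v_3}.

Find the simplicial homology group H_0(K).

H_0 = Z.

Take the total order v_0 < v_1 < v_2 < v_3 < v_4 on the vertex set. Then K (dimension 2) consists of the simplices:

  0-simplices (5): [v_0], [v_1], [v_2], [v_3], [v_4]
  1-simplices (9): [v_0,v_1], [v_0,v_2], [v_0,v_3], [v_0,v_4], [v_1,v_2], [v_1,v_3], [v_2,v_3], [v_2,v_4], [v_3,v_4]
  2-simplices (6): [v_0,v_1,v_2], [v_0,v_1,v_3], [v_0,v_2,v_4], [v_0,v_3,v_4], [v_1,v_2,v_3], [v_2,v_3,v_4]

giving chain groups C_0 ≅ Z^5, C_1 ≅ Z^9, C_2 ≅ Z^6.

∂_1: C_1 → C_0 sends each edge [p,q] (with p < q) to q − p.
As a 5×9 matrix over Z this has rank 4, with invariant factors (1,1,1,1).

The boundary map ∂_2: C_2 → C_1 maps a triangle to the signed sum of its edges. For instance
  ∂[v_0,v_1,v_3] = [v_1,v_3] − [v_0,v_3] + [v_0,v_1],
  ∂[v_1,v_2,v_3] = [v_2,v_3] − [v_1,v_3] + [v_1,v_2].
The 9×6 boundary matrix has rank 5 and Smith normal form diag(1,1,1,1,1).

Reading off H_k = ker ∂_k / im ∂_{k+1}:

  H_0: rank C_0 − rank ∂_1 = 5 − 4 = 1, and the invariant factors of ∂_1 are all 1, so H_0 ≅ Z.

(K is a triangulation of the 2-sphere S^2.)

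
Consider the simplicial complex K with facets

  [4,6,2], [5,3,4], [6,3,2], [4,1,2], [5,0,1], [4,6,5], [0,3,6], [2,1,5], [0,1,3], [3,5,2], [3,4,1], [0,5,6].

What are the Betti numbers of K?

b_0 = 1, b_1 = 0, b_2 = 0.

Order the vertices as 0 < 1 < 2 < 3 < 4 < 5 < 6. Listing each simplex with vertices in this order, K has dimension 2 with simplices:

  0-simplices (7): [0], [1], [2], [3], [4], [5], [6]
  1-simplices (18): [0,1], [0,3], [0,5], [0,6], [1,2], [1,3], [1,4], [1,5], [2,3], [2,4], [2,5], [2,6], [3,4], [3,5], [3,6], [4,5], [4,6], [5,6]
  2-simplices (12): [0,1,3], [0,1,5], [0,3,6], [0,5,6], [1,2,4], [1,2,5], [1,3,4], [2,3,5], [2,3,6], [2,4,6], [3,4,5], [4,5,6]

so the chain groups are C_0 ≅ Z^7, C_1 ≅ Z^18, C_2 ≅ Z^12.

∂_1: C_1 → C_0 is given by ∂[p,q] = [q] − [p]. For instance
  ∂[5,6] = [6] − [5].
The resulting 7×18 matrix has rank 6, and its Smith normal form has invariant factors (1,1,1,1,1,1).

Boundary ∂_2: C_2 → C_1 maps a triangle to the signed sum of its edges. For instance
  ∂[1,2,4] = [2,4] − [1,4] + [1,2],
  ∂[4,5,6] = [5,6] − [4,6] + [4,5].
The 18×12 boundary matrix has rank 12 and Smith normal form diag(1,1,1,1,1,1,1,1,1,1,1,2).

Reading off H_k = ker ∂_k / im ∂_{k+1}:

  H_0: rank C_0 − rank ∂_1 = 7 − 6 = 1, and the invariant factors of ∂_1 are all 1, so H_0 ≅ Z.
  H_1: rank ker ∂_1 − rank ∂_2 = (18 − 6) − 12 = 0, and ∂_2 has invariant factor 2 > 1, so H_1 ≅ Z/2.
  H_2: rank ker ∂_2 − rank ∂_3 = (12 − 12) − 0 = 0, and there is no ∂_3, so H_2 ≅ 0.

(K is a triangulation of the real projective plane RP^2.)

Hence the Betti numbers are b_0 = 1, b_1 = 0, b_2 = 0.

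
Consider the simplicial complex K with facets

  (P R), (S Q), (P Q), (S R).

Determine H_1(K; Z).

We work with the vertex ordering P < Q < R < S. The simplices of K, each written with vertices in increasing order, are:

  0-simplices (4): P, Q, R, S
  1-simplices (4): PQ, PR, QS, RS

giving chain groups C_0 ≅ Z^4, C_1 ≅ Z^4.

The boundary map ∂_1: C_1 → C_0 sends each edge [p,q] (with p < q) to q − p. For instance
  ∂PQ = Q − P.
This gives a 4×4 integer matrix of rank 3; reducing to Smith normal form yields diagonal entries (1,1,1).

Computing H_k = (kernel of ∂_k) / (image of ∂_{k+1}):

  H_1: rank ker ∂_1 − rank ∂_2 = (4 − 3) − 0 = 1, and there is no ∂_2, so H_1 = Z.

H_1 = Z.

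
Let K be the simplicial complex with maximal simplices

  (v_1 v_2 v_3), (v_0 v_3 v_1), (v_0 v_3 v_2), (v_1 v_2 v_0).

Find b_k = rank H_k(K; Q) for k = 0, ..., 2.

Fix the vertex order v_0 < v_1 < v_2 < v_3 and write every simplex with vertices in increasing order. Then dim K = 2 and the simplices of K are:

  0-simplices (4): [v_0], [v_1], [v_2], [v_3]
  1-simplices (6): [v_0,v_1], [v_0,v_2], [v_0,v_3], [v_1,v_2], [v_1,v_3], [v_2,v_3]
  2-simplices (4): [v_0,v_1,v_2], [v_0,v_1,v_3], [v_0,v_2,v_3], [v_1,v_2,v_3]

so the chain groups are C_0 ≅ Z^4, C_1 ≅ Z^6, C_2 ≅ Z^4.

The boundary map ∂_1: C_1 → C_0 sends each edge [p,q] (with p < q) to q − p.
As a 4×6 matrix over Z this has rank 3, with invariant factors (1,1,1).

∂_2: C_2 → C_1 sends each 2-simplex [p,q,r] to [q,r] − [p,r] + [p,q]. For instance
  ∂[v_0,v_1,v_3] = [v_1,v_3] − [v_0,v_3] + [v_0,v_1],
  ∂[v_1,v_2,v_3] = [v_2,v_3] − [v_1,v_3] + [v_1,v_2].
As a 6×4 matrix over Z this has rank 3, with invariant factors (1,1,1).

Computing H_k = (kernel of ∂_k) / (image of ∂_{k+1}):

  H_0: rank C_0 − rank ∂_1 = 4 − 3 = 1, and the invariant factors of ∂_1 are all 1, so H_0 = Z.
  H_1: rank ker ∂_1 − rank ∂_2 = (6 − 3) − 3 = 0, and the invariant factors of ∂_2 are all 1, so H_1 = 0.
  H_2: rank ker ∂_2 − rank ∂_3 = (4 − 3) − 0 = 1, and there is no ∂_3, so H_2 = Z.

As a check, the Euler characteristic is 4 − 6 + 4 = 2, which agrees with 1 − 0 + 1 = 2.

Hence the Betti numbers are b_0 = 1, b_1 = 0, b_2 = 1.

b_0 = 1, b_1 = 0, b_2 = 1.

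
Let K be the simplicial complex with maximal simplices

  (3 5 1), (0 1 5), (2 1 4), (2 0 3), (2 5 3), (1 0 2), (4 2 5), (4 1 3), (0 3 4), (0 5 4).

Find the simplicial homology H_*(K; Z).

H_0 ≅ Z,  H_1 ≅ Z/2Z,  H_2 = 0.

Take the total order 0 < 1 < 2 < 3 < 4 < 5 on the vertex set. Then K (dimension 2) consists of the simplices:

  0-simplices (6): [0], [1], [2], [3], [4], [5]
  1-simplices (15): [0,1], [0,2], [0,3], [0,4], [0,5], [1,2], [1,3], [1,4], [1,5], [2,3], [2,4], [2,5], [3,4], [3,5], [4,5]
  2-simplices (10): [0,1,2], [0,1,5], [0,2,3], [0,3,4], [0,4,5], [1,2,4], [1,3,4], [1,3,5], [2,3,5], [2,4,5]

Hence C_0 ≅ Z^6, C_1 ≅ Z^15, C_2 ≅ Z^10.

Boundary ∂_1: C_1 → C_0 maps an edge to its endpoints' difference, ∂[p,q] = q − p. For instance
  ∂[3,5] = [5] − [3].
As a 6×15 matrix over Z this has rank 5, with invariant factors (1,1,1,1,1).

Boundary ∂_2: C_2 → C_1 maps a triangle to the signed sum of its edges. For instance
  ∂[2,4,5] = [4,5] − [2,5] + [2,4],
  ∂[2,3,5] = [3,5] − [2,5] + [2,3].
This gives a 15×10 integer matrix of rank 10; reducing to Smith normal form yields diagonal entries (1,1,1,1,1,1,1,1,1,2).

Computing H_k = (kernel of ∂_k) / (image of ∂_{k+1}):

  H_0: rank C_0 − rank ∂_1 = 6 − 5 = 1, and the invariant factors of ∂_1 are all 1, so H_0 = Z.
  H_1: rank ker ∂_1 − rank ∂_2 = (15 − 5) − 10 = 0, and ∂_2 has invariant factor 2 > 1, so H_1 = Z/2Z.
  H_2: rank ker ∂_2 − rank ∂_3 = (10 − 10) − 0 = 0, and there is no ∂_3, so H_2 = 0.

As a check, the Euler characteristic is 6 − 15 + 10 = 1, which agrees with 1 − 0 + 0 = 1.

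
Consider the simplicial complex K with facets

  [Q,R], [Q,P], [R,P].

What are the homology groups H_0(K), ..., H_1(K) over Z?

H_0 = Z,  H_1 = Z.

Fix the vertex order P < Q < R and write every simplex with vertices in increasing order. Then dim K = 1 and the simplices of K are:

  0-simplices (3): P, Q, R
  1-simplices (3): PQ, PR, QR

so the chain groups are C_0 ≅ Z^3, C_1 ≅ Z^3.

The boundary map ∂_1: C_1 → C_0 maps an edge to its endpoints' difference, ∂[p,q] = q − p. For instance
  ∂PQ = Q − P.
As a 3×3 matrix over Z this has rank 2, with invariant factors (1,1).

Reading off H_k = ker ∂_k / im ∂_{k+1}:

  H_0: rank C_0 − rank ∂_1 = 3 − 2 = 1, and the invariant factors of ∂_1 are all 1, so H_0 ≅ Z.
  H_1: rank ker ∂_1 − rank ∂_2 = (3 − 2) − 0 = 1, and there is no ∂_2, so H_1 ≅ Z.

As a check, the Euler characteristic is 3 − 3 = 0, which agrees with 1 − 1 = 0.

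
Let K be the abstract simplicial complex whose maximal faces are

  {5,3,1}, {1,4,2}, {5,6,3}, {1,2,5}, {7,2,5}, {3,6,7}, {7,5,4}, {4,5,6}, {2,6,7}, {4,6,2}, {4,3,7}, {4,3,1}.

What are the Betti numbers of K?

We work with the vertex ordering 1 < 2 < 3 < 4 < 5 < 6 < 7. The simplices of K, each written with vertices in increasing order, are:

  0-simplices (7): [1], [2], [3], [4], [5], [6], [7]
  1-simplices (18): [1,2], [1,3], [1,4], [1,5], [2,4], [2,5], [2,6], [2,7], [3,4], [3,5], [3,6], [3,7], [4,5], [4,6], [4,7], [5,6], [5,7], [6,7]
  2-simplices (12): [1,2,4], [1,2,5], [1,3,4], [1,3,5], [2,4,6], [2,5,7], [2,6,7], [3,4,7], [3,5,6], [3,6,7], [4,5,6], [4,5,7]

so the chain groups are C_0 ≅ Z^7, C_1 ≅ Z^18, C_2 ≅ Z^12.

The boundary map ∂_1: C_1 → C_0 is given by ∂[p,q] = [q] − [p]. For instance
  ∂[2,5] = [5] − [2].
This gives a 7×18 integer matrix of rank 6; reducing to Smith normal form yields diagonal entries (1,1,1,1,1,1).

Boundary ∂_2: C_2 → C_1 acts by ∂[p,q,r] = [q,r] − [p,r] + [p,q]. For instance
  ∂[1,2,5] = [2,5] − [1,5] + [1,2],
  ∂[2,6,7] = [6,7] − [2,7] + [2,6].
This gives a 18×12 integer matrix of rank 12; reducing to Smith normal form yields diagonal entries (1,1,1,1,1,1,1,1,1,1,1,2).

Now H_k = ker ∂_k / im ∂_{k+1}, so:

  H_0: rank C_0 − rank ∂_1 = 7 − 6 = 1, and the invariant factors of ∂_1 are all 1, so H_0 = Z.
  H_1: rank ker ∂_1 − rank ∂_2 = (18 − 6) − 12 = 0, and ∂_2 has invariant factor 2 > 1, so H_1 = Z/2.
  H_2: rank ker ∂_2 − rank ∂_3 = (12 − 12) − 0 = 0, and there is no ∂_3, so H_2 = 0.

(K is a triangulation of the real projective plane RP^2.)

Hence the Betti numbers are b_0 = 1, b_1 = 0, b_2 = 0.

b_0 = 1, b_1 = 0, b_2 = 0.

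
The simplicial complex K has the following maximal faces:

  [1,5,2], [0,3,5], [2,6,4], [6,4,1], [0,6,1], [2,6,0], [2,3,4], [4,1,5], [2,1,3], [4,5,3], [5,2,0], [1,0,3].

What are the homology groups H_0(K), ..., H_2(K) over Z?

Fix the vertex order 0 < 1 < 2 < 3 < 4 < 5 < 6 and write every simplex with vertices in increasing order. Then dim K = 2 and the simplices of K are:

  0-simplices (7): [0], [1], [2], [3], [4], [5], [6]
  1-simplices (18): [0,1], [0,2], [0,3], [0,5], [0,6], [1,2], [1,3], [1,4], [1,5], [1,6], [2,3], [2,4], [2,5], [2,6], [3,4], [3,5], [4,5], [4,6]
  2-simplices (12): [0,1,3], [0,1,6], [0,2,5], [0,2,6], [0,3,5], [1,2,3], [1,2,5], [1,4,5], [1,4,6], [2,3,4], [2,4,6], [3,4,5]

Hence C_0 ≅ Z^7, C_1 ≅ Z^18, C_2 ≅ Z^12.

∂_1: C_1 → C_0 sends each edge [p,q] (with p < q) to q − p. For instance
  ∂[2,5] = [5] − [2].
As a 7×18 matrix over Z this has rank 6, with invariant factors (1,1,1,1,1,1).

∂_2: C_2 → C_1 acts by ∂[p,q,r] = [q,r] − [p,r] + [p,q]. For instance
  ∂[1,2,5] = [2,5] − [1,5] + [1,2],
  ∂[1,2,3] = [2,3] − [1,3] + [1,2].
The 18×12 boundary matrix has rank 12 and Smith normal form diag(1,1,1,1,1,1,1,1,1,1,1,2).

Now H_k = ker ∂_k / im ∂_{k+1}, so:

  H_0: rank C_0 − rank ∂_1 = 7 − 6 = 1, and the invariant factors of ∂_1 are all 1, so H_0 = Z.
  H_1: rank ker ∂_1 − rank ∂_2 = (18 − 6) − 12 = 0, and ∂_2 has invariant factor 2 > 1, so H_1 = Z_2.
  H_2: rank ker ∂_2 − rank ∂_3 = (12 − 12) − 0 = 0, and there is no ∂_3, so H_2 = 0.

H_0 ≅ Z,  H_1 ≅ Z_2,  H_2 = 0.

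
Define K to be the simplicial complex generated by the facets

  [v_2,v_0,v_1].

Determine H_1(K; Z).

H_1 ≅ 0.

Order the vertices as v_0 < v_1 < v_2. Listing each simplex with vertices in this order, K has dimension 2 with simplices:

  0-simplices (3): [v_0], [v_1], [v_2]
  1-simplices (3): [v_0,v_1], [v_0,v_2], [v_1,v_2]
  2-simplices (1): [v_0,v_1,v_2]

giving chain groups C_0 ≅ Z^3, C_1 ≅ Z^3, C_2 ≅ Z^1.

∂_1: C_1 → C_0 is given by ∂[p,q] = [q] − [p].
This gives a 3×3 integer matrix of rank 2; reducing to Smith normal form yields diagonal entries (1,1).

The boundary map ∂_2: C_2 → C_1 maps a triangle to the signed sum of its edges. For instance
  ∂[v_0,v_1,v_2] = [v_1,v_2] − [v_0,v_2] + [v_0,v_1].
The resulting 3×1 matrix has rank 1, and its Smith normal form has invariant factors (1).

Now H_k = ker ∂_k / im ∂_{k+1}, so:

  H_1: rank ker ∂_1 − rank ∂_2 = (3 − 2) − 1 = 0, and the invariant factors of ∂_2 are all 1, so H_1 = 0.

(K is a triangulation of the 2-simplex.)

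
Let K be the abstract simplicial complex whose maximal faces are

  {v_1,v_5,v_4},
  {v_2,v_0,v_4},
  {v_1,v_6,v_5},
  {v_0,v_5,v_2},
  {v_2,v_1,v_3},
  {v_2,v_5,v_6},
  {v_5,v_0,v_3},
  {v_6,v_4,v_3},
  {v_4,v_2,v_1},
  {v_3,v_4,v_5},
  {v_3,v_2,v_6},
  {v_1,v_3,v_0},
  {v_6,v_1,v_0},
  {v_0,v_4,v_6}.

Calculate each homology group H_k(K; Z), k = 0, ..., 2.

Fix the vertex order v_0 < v_1 < v_2 < v_3 < v_4 < v_5 < v_6 and write every simplex with vertices in increasing order. Then dim K = 2 and the simplices of K are:

  0-simplices (7): [v_0], [v_1], [v_2], [v_3], [v_4], [v_5], [v_6]
  1-simplices (21): (21 of them)
  2-simplices (14): (14 of them)

so the chain groups are C_0 ≅ Z^7, C_1 ≅ Z^21, C_2 ≅ Z^14.

∂_1: C_1 → C_0 sends each edge [p,q] (with p < q) to q − p.
This gives a 7×21 integer matrix of rank 6; reducing to Smith normal form yields diagonal entries (1,1,1,1,1,1).

Boundary ∂_2: C_2 → C_1 sends each 2-simplex [p,q,r] to [q,r] − [p,r] + [p,q]. For instance
  ∂[v_0,v_3,v_5] = [v_3,v_5] − [v_0,v_5] + [v_0,v_3],
  ∂[v_2,v_3,v_6] = [v_3,v_6] − [v_2,v_6] + [v_2,v_3].
The 21×14 boundary matrix has rank 13 and Smith normal form diag(1,1,1,1,1,1,1,1,1,1,1,1,1).

Computing H_k = (kernel of ∂_k) / (image of ∂_{k+1}):

  H_0: rank C_0 − rank ∂_1 = 7 − 6 = 1, and the invariant factors of ∂_1 are all 1, so H_0 = Z.
  H_1: rank ker ∂_1 − rank ∂_2 = (21 − 6) − 13 = 2, and the invariant factors of ∂_2 are all 1, so H_1 = Z^2.
  H_2: rank ker ∂_2 − rank ∂_3 = (14 − 13) − 0 = 1, and there is no ∂_3, so H_2 = Z.

As a check, the Euler characteristic is 7 − 21 + 14 = 0, which agrees with 1 − 2 + 1 = 0.

H_0 ≅ Z,  H_1 ≅ Z^2,  H_2 ≅ Z.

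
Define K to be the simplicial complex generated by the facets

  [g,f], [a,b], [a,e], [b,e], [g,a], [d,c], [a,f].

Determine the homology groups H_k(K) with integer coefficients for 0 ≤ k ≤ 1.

We work with the vertex ordering a < b < c < d < e < f < g. The simplices of K, each written with vertices in increasing order, are:

  0-simplices (7): a, b, c, d, e, f, g
  1-simplices (7): ab, ae, af, ag, be, cd, fg

giving chain groups C_0 ≅ Z^7, C_1 ≅ Z^7.

∂_1: C_1 → C_0 sends each edge [p,q] (with p < q) to q − p.
The 7×7 boundary matrix has rank 5 and Smith normal form diag(1,1,1,1,1).

Computing H_k = (kernel of ∂_k) / (image of ∂_{k+1}):

  H_0: rank C_0 − rank ∂_1 = 7 − 5 = 2, and the invariant factors of ∂_1 are all 1, so H_0 ≅ Z^2.
  H_1: rank ker ∂_1 − rank ∂_2 = (7 − 5) − 0 = 2, and there is no ∂_2, so H_1 ≅ Z^2.

H_0 = Z^2,  H_1 = Z^2.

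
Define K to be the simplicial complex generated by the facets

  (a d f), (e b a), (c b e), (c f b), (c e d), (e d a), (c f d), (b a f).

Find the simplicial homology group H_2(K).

K has 6 vertices, 12 edges, 8 triangles.
rank ∂_2 = 7, rank ∂_3 = 0 ⇒ b_2 = 8 − 7 − 0 = 1. So H_2 ≅ Z.

H_2 ≅ Z.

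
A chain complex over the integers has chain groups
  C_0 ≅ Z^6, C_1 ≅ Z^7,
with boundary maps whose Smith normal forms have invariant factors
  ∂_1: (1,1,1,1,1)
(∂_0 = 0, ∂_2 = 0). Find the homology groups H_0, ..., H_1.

H_0: b_0 = 6 − 0 − 5 = 1; torsion from ∂_1 factors > 1: none. So H_0 ≅ Z.
H_1: b_1 = 7 − 5 − 0 = 2; torsion from ∂_2 factors > 1: none. So H_1 ≅ Z^2.

H_0 ≅ Z,  H_1 ≅ Z^2.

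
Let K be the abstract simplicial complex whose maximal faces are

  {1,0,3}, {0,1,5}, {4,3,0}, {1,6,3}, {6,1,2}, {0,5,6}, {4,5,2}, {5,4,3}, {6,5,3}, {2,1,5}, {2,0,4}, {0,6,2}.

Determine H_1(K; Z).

H_1 ≅ Z/2.

Take the total order 0 < 1 < 2 < 3 < 4 < 5 < 6 on the vertex set. Then K (dimension 2) consists of the simplices:

  0-simplices (7): [0], [1], [2], [3], [4], [5], [6]
  1-simplices (18): [0,1], [0,2], [0,3], [0,4], [0,5], [0,6], [1,2], [1,3], [1,5], [1,6], [2,4], [2,5], [2,6], [3,4], [3,5], [3,6], [4,5], [5,6]
  2-simplices (12): [0,1,3], [0,1,5], [0,2,4], [0,2,6], [0,3,4], [0,5,6], [1,2,5], [1,2,6], [1,3,6], [2,4,5], [3,4,5], [3,5,6]

giving chain groups C_0 ≅ Z^7, C_1 ≅ Z^18, C_2 ≅ Z^12.

The boundary map ∂_1: C_1 → C_0 is given by ∂[p,q] = [q] − [p].
As a 7×18 matrix over Z this has rank 6, with invariant factors (1,1,1,1,1,1).

∂_2: C_2 → C_1 maps a triangle to the signed sum of its edges. For instance
  ∂[0,1,5] = [1,5] − [0,5] + [0,1],
  ∂[0,2,6] = [2,6] − [0,6] + [0,2].
As a 18×12 matrix over Z this has rank 12, with invariant factors (1,1,1,1,1,1,1,1,1,1,1,2).

Reading off H_k = ker ∂_k / im ∂_{k+1}:

  H_1: rank ker ∂_1 − rank ∂_2 = (18 − 6) − 12 = 0, and ∂_2 has invariant factor 2 > 1, so H_1 = Z/2.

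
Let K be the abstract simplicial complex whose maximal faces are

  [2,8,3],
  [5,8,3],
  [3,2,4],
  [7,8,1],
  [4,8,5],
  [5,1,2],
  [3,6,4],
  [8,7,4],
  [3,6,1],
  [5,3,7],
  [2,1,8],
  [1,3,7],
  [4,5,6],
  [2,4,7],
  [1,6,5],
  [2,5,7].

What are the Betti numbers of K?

b_0 = 1, b_1 = 2, b_2 = 1.

Take the total order 1 < 2 < 3 < 4 < 5 < 6 < 7 < 8 on the vertex set. Then K (dimension 2) consists of the simplices:

  0-simplices (8): [1], [2], [3], [4], [5], [6], [7], [8]
  1-simplices (24): (24 of them)
  2-simplices (16): [1,2,5], [1,2,8], [1,3,6], [1,3,7], [1,5,6], [1,7,8], [2,3,4], [2,3,8], [2,4,7], [2,5,7], [3,4,6], [3,5,7], [3,5,8], [4,5,6], [4,5,8], [4,7,8]

giving chain groups C_0 ≅ Z^8, C_1 ≅ Z^24, C_2 ≅ Z^16.

∂_1: C_1 → C_0 is given by ∂[p,q] = [q] − [p]. For instance
  ∂[5,6] = [6] − [5].
As a 8×24 matrix over Z this has rank 7, with invariant factors (1,1,1,1,1,1,1).

The boundary map ∂_2: C_2 → C_1 sends each 2-simplex [p,q,r] to [q,r] − [p,r] + [p,q]. For instance
  ∂[2,3,4] = [3,4] − [2,4] + [2,3],
  ∂[3,5,7] = [5,7] − [3,7] + [3,5].
This gives a 24×16 integer matrix of rank 15; reducing to Smith normal form yields diagonal entries (1,1,1,1,1,1,1,1,1,1,1,1,1,1,1).

From H_k ≅ ker(∂_k) / im(∂_{k+1}) we obtain:

  H_0: rank C_0 − rank ∂_1 = 8 − 7 = 1, and the invariant factors of ∂_1 are all 1, so H_0 = Z.
  H_1: rank ker ∂_1 − rank ∂_2 = (24 − 7) − 15 = 2, and the invariant factors of ∂_2 are all 1, so H_1 = Z^2.
  H_2: rank ker ∂_2 − rank ∂_3 = (16 − 15) − 0 = 1, and there is no ∂_3, so H_2 = Z.

As a check, the Euler characteristic is 8 − 24 + 16 = 0, which agrees with 1 − 2 + 1 = 0.

Hence the Betti numbers are b_0 = 1, b_1 = 2, b_2 = 1.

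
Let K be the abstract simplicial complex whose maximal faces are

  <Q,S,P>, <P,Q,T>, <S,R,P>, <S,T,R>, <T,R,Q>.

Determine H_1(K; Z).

We work with the vertex ordering P < Q < R < S < T. The simplices of K, each written with vertices in increasing order, are:

  0-simplices (5): P, Q, R, S, T
  1-simplices (10): PQ, PR, PS, PT, QR, QS, QT, RS, RT, ST
  2-simplices (5): PQS, PQT, PRS, QRT, RST

giving chain groups C_0 ≅ Z^5, C_1 ≅ Z^10, C_2 ≅ Z^5.

∂_1: C_1 → C_0 maps an edge to its endpoints' difference, ∂[p,q] = q − p.
As a 5×10 matrix over Z this has rank 4, with invariant factors (1,1,1,1).

∂_2: C_2 → C_1 acts by ∂[p,q,r] = [q,r] − [p,r] + [p,q]. For instance
  ∂QRT = RT − QT + QR,
  ∂PQT = QT − PT + PQ.
The 10×5 boundary matrix has rank 5 and Smith normal form diag(1,1,1,1,1).

Now H_k = ker ∂_k / im ∂_{k+1}, so:

  H_1: rank ker ∂_1 − rank ∂_2 = (10 − 4) − 5 = 1, and the invariant factors of ∂_2 are all 1, so H_1 ≅ Z.

H_1 ≅ Z.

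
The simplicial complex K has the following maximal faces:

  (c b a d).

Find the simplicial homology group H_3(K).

H_3 ≅ 0.

K has 4 vertices, 6 edges, 4 triangles, 1 3-simplex.
rank ∂_3 = 1, rank ∂_4 = 0 ⇒ b_3 = 1 − 1 − 0 = 0. So H_3 = 0.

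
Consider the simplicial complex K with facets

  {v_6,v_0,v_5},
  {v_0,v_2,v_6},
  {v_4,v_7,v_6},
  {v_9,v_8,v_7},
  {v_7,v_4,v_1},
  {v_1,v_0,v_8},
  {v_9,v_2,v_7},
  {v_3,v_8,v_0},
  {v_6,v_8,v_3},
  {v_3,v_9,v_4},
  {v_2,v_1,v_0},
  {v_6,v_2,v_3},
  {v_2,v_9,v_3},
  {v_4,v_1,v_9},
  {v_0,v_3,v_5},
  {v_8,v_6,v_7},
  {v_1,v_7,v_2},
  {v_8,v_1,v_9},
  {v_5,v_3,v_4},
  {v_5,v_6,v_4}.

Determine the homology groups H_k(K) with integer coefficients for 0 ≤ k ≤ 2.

H_0 = Z,  H_1 = Z ⊕ Z/2,  H_2 = 0.

We work with the vertex ordering v_0 < v_1 < v_2 < v_3 < v_4 < v_5 < v_6 < v_7 < v_8 < v_9. The simplices of K, each written with vertices in increasing order, are:

  0-simplices (10): [v_0], [v_1], [v_2], [v_3], [v_4], [v_5], [v_6], [v_7], [v_8], [v_9]
  1-simplices (30): (30 of them)
  2-simplices (20): (20 of them)

so the chain groups are C_0 ≅ Z^10, C_1 ≅ Z^30, C_2 ≅ Z^20.

The boundary map ∂_1: C_1 → C_0 sends each edge [p,q] (with p < q) to q − p.
As a 10×30 matrix over Z this has rank 9, with invariant factors (1,1,1,1,1,1,1,1,1).

The boundary map ∂_2: C_2 → C_1 maps a triangle to the signed sum of its edges. For instance
  ∂[v_0,v_2,v_6] = [v_2,v_6] − [v_0,v_6] + [v_0,v_2],
  ∂[v_3,v_4,v_9] = [v_4,v_9] − [v_3,v_9] + [v_3,v_4].
This gives a 30×20 integer matrix of rank 20; reducing to Smith normal form yields diagonal entries (1,1,1,1,1,1,1,1,1,1,1,1,1,1,1,1,1,1,1,2).

Now H_k = ker ∂_k / im ∂_{k+1}, so:

  H_0: rank C_0 − rank ∂_1 = 10 − 9 = 1, and the invariant factors of ∂_1 are all 1, so H_0 ≅ Z.
  H_1: rank ker ∂_1 − rank ∂_2 = (30 − 9) − 20 = 1, and ∂_2 has invariant factor 2 > 1, so H_1 ≅ Z ⊕ Z/2.
  H_2: rank ker ∂_2 − rank ∂_3 = (20 − 20) − 0 = 0, and there is no ∂_3, so H_2 ≅ 0.

As a check, the Euler characteristic is 10 − 30 + 20 = 0, which agrees with 1 − 1 + 0 = 0.
(K is a triangulation of the Klein bottle.)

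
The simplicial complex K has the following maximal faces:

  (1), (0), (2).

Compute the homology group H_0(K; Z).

H_0 ≅ Z^3.

We work with the vertex ordering 0 < 1 < 2. The simplices of K, each written with vertices in increasing order, are:

  0-simplices (3): [0], [1], [2]

so the chain groups are C_0 ≅ Z^3.

Reading off H_k = ker ∂_k / im ∂_{k+1}:

  H_0: rank C_0 − rank ∂_1 = 3 − 0 = 3, and there is no ∂_1, so H_0 ≅ Z^3.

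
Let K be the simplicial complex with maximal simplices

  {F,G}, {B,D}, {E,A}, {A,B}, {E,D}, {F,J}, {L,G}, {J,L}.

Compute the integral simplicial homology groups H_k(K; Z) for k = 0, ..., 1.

H_0 = Z^2,  H_1 = Z^2.

Order the vertices as A < B < D < E < F < G < J < L. Listing each simplex with vertices in this order, K has dimension 1 with simplices:

  0-simplices (8): A, B, D, E, F, G, J, L
  1-simplices (8): AB, AE, BD, DE, FG, FJ, GL, JL

Hence C_0 ≅ Z^8, C_1 ≅ Z^8.

∂_1: C_1 → C_0 sends each edge [p,q] (with p < q) to q − p. For instance
  ∂JL = L − J.
The resulting 8×8 matrix has rank 6, and its Smith normal form has invariant factors (1,1,1,1,1,1).

From H_k ≅ ker(∂_k) / im(∂_{k+1}) we obtain:

  H_0: rank C_0 − rank ∂_1 = 8 − 6 = 2, and the invariant factors of ∂_1 are all 1, so H_0 = Z^2.
  H_1: rank ker ∂_1 − rank ∂_2 = (8 − 6) − 0 = 2, and there is no ∂_2, so H_1 = Z^2.

As a check, the Euler characteristic is 8 − 8 = 0, which agrees with 2 − 2 = 0.
(K is a triangulation of the disjoint union of the circle S^1 and the circle S^1.)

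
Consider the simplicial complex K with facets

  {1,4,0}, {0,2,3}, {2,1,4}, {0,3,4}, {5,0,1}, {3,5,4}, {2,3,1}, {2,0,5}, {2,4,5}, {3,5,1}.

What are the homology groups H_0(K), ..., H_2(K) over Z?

Take the total order 0 < 1 < 2 < 3 < 4 < 5 on the vertex set. Then K (dimension 2) consists of the simplices:

  0-simplices (6): [0], [1], [2], [3], [4], [5]
  1-simplices (15): [0,1], [0,2], [0,3], [0,4], [0,5], [1,2], [1,3], [1,4], [1,5], [2,3], [2,4], [2,5], [3,4], [3,5], [4,5]
  2-simplices (10): [0,1,4], [0,1,5], [0,2,3], [0,2,5], [0,3,4], [1,2,3], [1,2,4], [1,3,5], [2,4,5], [3,4,5]

so the chain groups are C_0 ≅ Z^6, C_1 ≅ Z^15, C_2 ≅ Z^10.

The boundary map ∂_1: C_1 → C_0 maps an edge to its endpoints' difference, ∂[p,q] = q − p. For instance
  ∂[2,3] = [3] − [2].
The 6×15 boundary matrix has rank 5 and Smith normal form diag(1,1,1,1,1).

Boundary ∂_2: C_2 → C_1 maps a triangle to the signed sum of its edges. For instance
  ∂[0,1,4] = [1,4] − [0,4] + [0,1],
  ∂[3,4,5] = [4,5] − [3,5] + [3,4].
As a 15×10 matrix over Z this has rank 10, with invariant factors (1,1,1,1,1,1,1,1,1,2).

Reading off H_k = ker ∂_k / im ∂_{k+1}:

  H_0: rank C_0 − rank ∂_1 = 6 − 5 = 1, and the invariant factors of ∂_1 are all 1, so H_0 = Z.
  H_1: rank ker ∂_1 − rank ∂_2 = (15 − 5) − 10 = 0, and ∂_2 has invariant factor 2 > 1, so H_1 = Z/2.
  H_2: rank ker ∂_2 − rank ∂_3 = (10 − 10) − 0 = 0, and there is no ∂_3, so H_2 = 0.

As a check, the Euler characteristic is 6 − 15 + 10 = 1, which agrees with 1 − 0 + 0 = 1.

H_0 ≅ Z,  H_1 ≅ Z/2,  H_2 = 0.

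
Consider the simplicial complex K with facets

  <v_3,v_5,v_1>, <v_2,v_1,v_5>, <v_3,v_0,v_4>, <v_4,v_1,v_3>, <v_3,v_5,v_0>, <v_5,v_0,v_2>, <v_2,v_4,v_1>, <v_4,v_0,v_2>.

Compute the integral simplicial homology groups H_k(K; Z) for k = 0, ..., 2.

K has 6 vertices, 12 edges, 8 triangles.
rank ∂_0 = 0, rank ∂_1 = 5 ⇒ b_0 = 6 − 0 − 5 = 1; all invariant factors of ∂_1 are 1 so no torsion. So H_0 = Z.
rank ∂_1 = 5, rank ∂_2 = 7 ⇒ b_1 = 12 − 5 − 7 = 0; all invariant factors of ∂_2 are 1 so no torsion. So H_1 = 0.
rank ∂_2 = 7, rank ∂_3 = 0 ⇒ b_2 = 8 − 7 − 0 = 1. So H_2 = Z.

H_0 ≅ Z,  H_1 = 0,  H_2 ≅ Z.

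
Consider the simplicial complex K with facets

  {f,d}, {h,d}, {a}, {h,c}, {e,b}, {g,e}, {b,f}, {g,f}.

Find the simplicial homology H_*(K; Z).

H_0 = Z^2,  H_1 = Z.

Order the vertices as a < b < c < d < e < f < g < h. Listing each simplex with vertices in this order, K has dimension 1 with simplices:

  0-simplices (8): a, b, c, d, e, f, g, h
  1-simplices (7): be, bf, ch, df, dh, eg, fg

Hence C_0 ≅ Z^8, C_1 ≅ Z^7.

∂_1: C_1 → C_0 sends each edge [p,q] (with p < q) to q − p.
This gives a 8×7 integer matrix of rank 6; reducing to Smith normal form yields diagonal entries (1,1,1,1,1,1).

From H_k ≅ ker(∂_k) / im(∂_{k+1}) we obtain:

  H_0: rank C_0 − rank ∂_1 = 8 − 6 = 2, and the invariant factors of ∂_1 are all 1, so H_0 = Z^2.
  H_1: rank ker ∂_1 − rank ∂_2 = (7 − 6) − 0 = 1, and there is no ∂_2, so H_1 = Z.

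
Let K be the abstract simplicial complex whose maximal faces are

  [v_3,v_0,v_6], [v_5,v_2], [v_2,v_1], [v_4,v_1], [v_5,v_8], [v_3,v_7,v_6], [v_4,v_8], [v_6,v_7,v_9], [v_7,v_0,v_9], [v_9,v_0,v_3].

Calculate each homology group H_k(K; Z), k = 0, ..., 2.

Fix the vertex order v_0 < v_1 < v_2 < v_3 < v_4 < v_5 < v_6 < v_7 < v_8 < v_9 and write every simplex with vertices in increasing order. Then dim K = 2 and the simplices of K are:

  0-simplices (10): [v_0], [v_1], [v_2], [v_3], [v_4], [v_5], [v_6], [v_7], [v_8], [v_9]
  1-simplices (15): (15 of them)
  2-simplices (5): [v_0,v_3,v_6], [v_0,v_3,v_9], [v_0,v_7,v_9], [v_3,v_6,v_7], [v_6,v_7,v_9]

so the chain groups are C_0 ≅ Z^10, C_1 ≅ Z^15, C_2 ≅ Z^5.

The boundary map ∂_1: C_1 → C_0 sends each edge [p,q] (with p < q) to q − p.
As a 10×15 matrix over Z this has rank 8, with invariant factors (1,1,1,1,1,1,1,1).

The boundary map ∂_2: C_2 → C_1 maps a triangle to the signed sum of its edges. For instance
  ∂[v_0,v_3,v_9] = [v_3,v_9] − [v_0,v_9] + [v_0,v_3],
  ∂[v_0,v_7,v_9] = [v_7,v_9] − [v_0,v_9] + [v_0,v_7].
The 15×5 boundary matrix has rank 5 and Smith normal form diag(1,1,1,1,1).

Computing H_k = (kernel of ∂_k) / (image of ∂_{k+1}):

  H_0: rank C_0 − rank ∂_1 = 10 − 8 = 2, and the invariant factors of ∂_1 are all 1, so H_0 ≅ Z^2.
  H_1: rank ker ∂_1 − rank ∂_2 = (15 − 8) − 5 = 2, and the invariant factors of ∂_2 are all 1, so H_1 ≅ Z^2.
  H_2: rank ker ∂_2 − rank ∂_3 = (5 − 5) − 0 = 0, and there is no ∂_3, so H_2 ≅ 0.

As a check, the Euler characteristic is 10 − 15 + 5 = 0, which agrees with 2 − 2 + 0 = 0.

H_0 ≅ Z^2,  H_1 ≅ Z^2,  H_2 = 0.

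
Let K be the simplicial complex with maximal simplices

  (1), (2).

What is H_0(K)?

Take the total order 1 < 2 on the vertex set. Then K (dimension 0) consists of the simplices:

  0-simplices (2): [1], [2]

giving chain groups C_0 ≅ Z^2.

Reading off H_k = ker ∂_k / im ∂_{k+1}:

  H_0: rank C_0 − rank ∂_1 = 2 − 0 = 2, and there is no ∂_1, so H_0 ≅ Z^2.

(K is a triangulation of a set of 2 points.)

H_0 ≅ Z^2.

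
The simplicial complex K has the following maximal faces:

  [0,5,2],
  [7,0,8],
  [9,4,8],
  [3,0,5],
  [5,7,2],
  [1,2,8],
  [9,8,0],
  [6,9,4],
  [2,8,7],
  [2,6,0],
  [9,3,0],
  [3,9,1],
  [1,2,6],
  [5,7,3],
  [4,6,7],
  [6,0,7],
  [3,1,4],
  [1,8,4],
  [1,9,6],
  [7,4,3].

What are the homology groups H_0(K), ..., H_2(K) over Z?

Order the vertices as 0 < 1 < 2 < 3 < 4 < 5 < 6 < 7 < 8 < 9. Listing each simplex with vertices in this order, K has dimension 2 with simplices:

  0-simplices (10): [0], [1], [2], [3], [4], [5], [6], [7], [8], [9]
  1-simplices (30): (30 of them)
  2-simplices (20): (20 of them)

giving chain groups C_0 ≅ Z^10, C_1 ≅ Z^30, C_2 ≅ Z^20.

The boundary map ∂_1: C_1 → C_0 sends each edge [p,q] (with p < q) to q − p.
The resulting 10×30 matrix has rank 9, and its Smith normal form has invariant factors (1,1,1,1,1,1,1,1,1).

The boundary map ∂_2: C_2 → C_1 sends each 2-simplex [p,q,r] to [q,r] − [p,r] + [p,q]. For instance
  ∂[4,8,9] = [8,9] − [4,9] + [4,8],
  ∂[4,6,7] = [6,7] − [4,7] + [4,6].
The 30×20 boundary matrix has rank 20 and Smith normal form diag(1,1,1,1,1,1,1,1,1,1,1,1,1,1,1,1,1,1,1,2).

From H_k ≅ ker(∂_k) / im(∂_{k+1}) we obtain:

  H_0: rank C_0 − rank ∂_1 = 10 − 9 = 1, and the invariant factors of ∂_1 are all 1, so H_0 ≅ Z.
  H_1: rank ker ∂_1 − rank ∂_2 = (30 − 9) − 20 = 1, and ∂_2 has invariant factor 2 > 1, so H_1 ≅ Z × Z/2.
  H_2: rank ker ∂_2 − rank ∂_3 = (20 − 20) − 0 = 0, and there is no ∂_3, so H_2 ≅ 0.

As a check, the Euler characteristic is 10 − 30 + 20 = 0, which agrees with 1 − 1 + 0 = 0.

H_0 = Z,  H_1 = Z × Z/2,  H_2 = 0.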